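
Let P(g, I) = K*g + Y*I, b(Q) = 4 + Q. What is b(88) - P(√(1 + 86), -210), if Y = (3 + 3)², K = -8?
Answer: 7652 + 8*√87 ≈ 7726.6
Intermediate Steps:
Y = 36 (Y = 6² = 36)
P(g, I) = -8*g + 36*I
b(88) - P(√(1 + 86), -210) = (4 + 88) - (-8*√(1 + 86) + 36*(-210)) = 92 - (-8*√87 - 7560) = 92 - (-7560 - 8*√87) = 92 + (7560 + 8*√87) = 7652 + 8*√87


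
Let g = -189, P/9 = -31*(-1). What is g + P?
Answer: 90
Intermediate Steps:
P = 279 (P = 9*(-31*(-1)) = 9*31 = 279)
g + P = -189 + 279 = 90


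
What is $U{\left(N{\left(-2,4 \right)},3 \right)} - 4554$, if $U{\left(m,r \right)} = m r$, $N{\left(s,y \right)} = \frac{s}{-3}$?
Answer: $-4552$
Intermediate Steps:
$N{\left(s,y \right)} = - \frac{s}{3}$ ($N{\left(s,y \right)} = s \left(- \frac{1}{3}\right) = - \frac{s}{3}$)
$U{\left(N{\left(-2,4 \right)},3 \right)} - 4554 = \left(- \frac{1}{3}\right) \left(-2\right) 3 - 4554 = \frac{2}{3} \cdot 3 - 4554 = 2 - 4554 = -4552$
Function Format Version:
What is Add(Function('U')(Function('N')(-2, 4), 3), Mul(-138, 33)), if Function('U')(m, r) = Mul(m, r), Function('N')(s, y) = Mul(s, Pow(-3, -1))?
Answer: -4552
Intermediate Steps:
Function('N')(s, y) = Mul(Rational(-1, 3), s) (Function('N')(s, y) = Mul(s, Rational(-1, 3)) = Mul(Rational(-1, 3), s))
Add(Function('U')(Function('N')(-2, 4), 3), Mul(-138, 33)) = Add(Mul(Mul(Rational(-1, 3), -2), 3), Mul(-138, 33)) = Add(Mul(Rational(2, 3), 3), -4554) = Add(2, -4554) = -4552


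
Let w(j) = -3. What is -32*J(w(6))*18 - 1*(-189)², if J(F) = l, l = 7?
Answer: -39753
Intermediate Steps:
J(F) = 7
-32*J(w(6))*18 - 1*(-189)² = -32*7*18 - 1*(-189)² = -224*18 - 1*35721 = -4032 - 35721 = -39753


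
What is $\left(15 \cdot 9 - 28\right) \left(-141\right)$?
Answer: $-15087$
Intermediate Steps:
$\left(15 \cdot 9 - 28\right) \left(-141\right) = \left(135 - 28\right) \left(-141\right) = 107 \left(-141\right) = -15087$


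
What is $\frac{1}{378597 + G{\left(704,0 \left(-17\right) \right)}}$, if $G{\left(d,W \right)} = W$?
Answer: $\frac{1}{378597} \approx 2.6413 \cdot 10^{-6}$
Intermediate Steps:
$\frac{1}{378597 + G{\left(704,0 \left(-17\right) \right)}} = \frac{1}{378597 + 0 \left(-17\right)} = \frac{1}{378597 + 0} = \frac{1}{378597}$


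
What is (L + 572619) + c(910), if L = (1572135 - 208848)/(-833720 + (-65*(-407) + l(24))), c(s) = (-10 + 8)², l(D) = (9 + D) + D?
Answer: 4319855171/7544 ≈ 5.7262e+5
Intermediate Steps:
l(D) = 9 + 2*D
c(s) = 4 (c(s) = (-2)² = 4)
L = -12741/7544 (L = (1572135 - 208848)/(-833720 + (-65*(-407) + (9 + 2*24))) = 1363287/(-833720 + (26455 + (9 + 48))) = 1363287/(-833720 + (26455 + 57)) = 1363287/(-833720 + 26512) = 1363287/(-807208) = 1363287*(-1/807208) = -12741/7544 ≈ -1.6889)
(L + 572619) + c(910) = (-12741/7544 + 572619) + 4 = 4319824995/7544 + 4 = 4319855171/7544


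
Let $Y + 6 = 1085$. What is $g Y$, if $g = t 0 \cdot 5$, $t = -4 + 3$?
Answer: $0$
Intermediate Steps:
$Y = 1079$ ($Y = -6 + 1085 = 1079$)
$t = -1$
$g = 0$ ($g = \left(-1\right) 0 \cdot 5 = 0 \cdot 5 = 0$)
$g Y = 0 \cdot 1079 = 0$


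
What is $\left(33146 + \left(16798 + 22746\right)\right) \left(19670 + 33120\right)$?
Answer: $3837305100$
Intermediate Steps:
$\left(33146 + \left(16798 + 22746\right)\right) \left(19670 + 33120\right) = \left(33146 + 39544\right) 52790 = 72690 \cdot 52790 = 3837305100$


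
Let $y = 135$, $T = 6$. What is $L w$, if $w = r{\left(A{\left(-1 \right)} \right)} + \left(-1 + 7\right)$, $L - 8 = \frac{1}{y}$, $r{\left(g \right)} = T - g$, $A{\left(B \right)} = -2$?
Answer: $\frac{15134}{135} \approx 112.1$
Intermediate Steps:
$r{\left(g \right)} = 6 - g$
$L = \frac{1081}{135}$ ($L = 8 + \frac{1}{135} = \frac{1081}{135} \approx 8.0074$)
$w = 14$ ($w = \left(6 - -2\right) + \left(-1 + 7\right) = \left(6 + 2\right) + 6 = 8 + 6 = 14$)
$L w = \frac{1081}{135} \cdot 14 = \frac{15134}{135}$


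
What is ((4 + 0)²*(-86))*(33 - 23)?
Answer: -13760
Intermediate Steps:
((4 + 0)²*(-86))*(33 - 23) = (4²*(-86))*10 = (16*(-86))*10 = -1376*10 = -13760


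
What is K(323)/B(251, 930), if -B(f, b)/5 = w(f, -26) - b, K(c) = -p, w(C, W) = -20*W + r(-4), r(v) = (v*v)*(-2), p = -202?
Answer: 101/1105 ≈ 0.091403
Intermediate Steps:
r(v) = -2*v² (r(v) = v²*(-2) = -2*v²)
w(C, W) = -32 - 20*W (w(C, W) = -20*W - 2*(-4)² = -20*W - 2*16 = -20*W - 32 = -32 - 20*W)
K(c) = 202 (K(c) = -1*(-202) = 202)
B(f, b) = -2440 + 5*b (B(f, b) = -5*((-32 - 20*(-26)) - b) = -5*((-32 + 520) - b) = -5*(488 - b) = -2440 + 5*b)
K(323)/B(251, 930) = 202/(-2440 + 5*930) = 202/(-2440 + 4650) = 202/2210 = 202*(1/2210) = 101/1105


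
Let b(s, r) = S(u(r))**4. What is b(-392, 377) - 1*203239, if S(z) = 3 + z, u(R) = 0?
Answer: -203158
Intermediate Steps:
b(s, r) = 81 (b(s, r) = (3 + 0)**4 = 3**4 = 81)
b(-392, 377) - 1*203239 = 81 - 1*203239 = 81 - 203239 = -203158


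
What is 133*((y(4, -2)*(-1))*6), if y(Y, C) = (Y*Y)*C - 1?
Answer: 26334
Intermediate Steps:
y(Y, C) = -1 + C*Y**2 (y(Y, C) = Y**2*C - 1 = C*Y**2 - 1 = -1 + C*Y**2)
133*((y(4, -2)*(-1))*6) = 133*(((-1 - 2*4**2)*(-1))*6) = 133*(((-1 - 2*16)*(-1))*6) = 133*(((-1 - 32)*(-1))*6) = 133*(-33*(-1)*6) = 133*(33*6) = 133*198 = 26334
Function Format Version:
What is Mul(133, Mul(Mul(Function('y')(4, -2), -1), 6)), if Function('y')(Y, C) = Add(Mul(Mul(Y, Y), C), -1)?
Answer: 26334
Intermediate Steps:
Function('y')(Y, C) = Add(-1, Mul(C, Pow(Y, 2))) (Function('y')(Y, C) = Add(Mul(Pow(Y, 2), C), -1) = Add(Mul(C, Pow(Y, 2)), -1) = Add(-1, Mul(C, Pow(Y, 2))))
Mul(133, Mul(Mul(Function('y')(4, -2), -1), 6)) = Mul(133, Mul(Mul(Add(-1, Mul(-2, Pow(4, 2))), -1), 6)) = Mul(133, Mul(Mul(Add(-1, Mul(-2, 16)), -1), 6)) = Mul(133, Mul(Mul(Add(-1, -32), -1), 6)) = Mul(133, Mul(Mul(-33, -1), 6)) = Mul(133, Mul(33, 6)) = Mul(133, 198) = 26334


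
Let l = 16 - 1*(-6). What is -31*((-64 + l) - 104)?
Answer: 4526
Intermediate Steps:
l = 22 (l = 16 + 6 = 22)
-31*((-64 + l) - 104) = -31*((-64 + 22) - 104) = -31*(-42 - 104) = -31*(-146) = 4526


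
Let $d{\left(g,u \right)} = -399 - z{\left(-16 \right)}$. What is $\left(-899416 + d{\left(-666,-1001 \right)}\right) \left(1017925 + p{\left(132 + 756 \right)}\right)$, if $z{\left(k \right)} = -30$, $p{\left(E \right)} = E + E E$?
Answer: $-1626232718245$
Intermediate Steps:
$p{\left(E \right)} = E + E^{2}$
$d{\left(g,u \right)} = -369$ ($d{\left(g,u \right)} = -399 - -30 = -399 + 30 = -369$)
$\left(-899416 + d{\left(-666,-1001 \right)}\right) \left(1017925 + p{\left(132 + 756 \right)}\right) = \left(-899416 - 369\right) \left(1017925 + \left(132 + 756\right) \left(1 + \left(132 + 756\right)\right)\right) = - 899785 \left(1017925 + 888 \left(1 + 888\right)\right) = - 899785 \left(1017925 + 888 \cdot 889\right) = - 899785 \left(1017925 + 789432\right) = \left(-899785\right) 1807357 = -1626232718245$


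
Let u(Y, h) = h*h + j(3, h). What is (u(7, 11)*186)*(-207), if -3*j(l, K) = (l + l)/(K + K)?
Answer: -51207660/11 ≈ -4.6552e+6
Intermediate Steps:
j(l, K) = -l/(3*K) (j(l, K) = -(l + l)/(3*(K + K)) = -2*l/(3*(2*K)) = -2*l*1/(2*K)/3 = -l/(3*K))
u(Y, h) = h² - 1/h (u(Y, h) = h*h - ⅓*3/h = h² - 1/h)
(u(7, 11)*186)*(-207) = (((-1 + 11³)/11)*186)*(-207) = (((-1 + 1331)/11)*186)*(-207) = (((1/11)*1330)*186)*(-207) = ((1330/11)*186)*(-207) = (247380/11)*(-207) = -51207660/11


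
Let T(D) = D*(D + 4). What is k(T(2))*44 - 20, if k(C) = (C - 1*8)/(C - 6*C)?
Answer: -344/15 ≈ -22.933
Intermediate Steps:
T(D) = D*(4 + D)
k(C) = -(-8 + C)/(5*C) (k(C) = (C - 8)/((-5*C)) = (-8 + C)*(-1/(5*C)) = -(-8 + C)/(5*C))
k(T(2))*44 - 20 = ((8 - 2*(4 + 2))/(5*((2*(4 + 2)))))*44 - 20 = ((8 - 2*6)/(5*((2*6))))*44 - 20 = ((1/5)*(8 - 1*12)/12)*44 - 20 = ((1/5)*(1/12)*(8 - 12))*44 - 20 = ((1/5)*(1/12)*(-4))*44 - 20 = -1/15*44 - 20 = -44/15 - 20 = -344/15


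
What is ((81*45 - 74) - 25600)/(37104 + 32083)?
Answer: -22029/69187 ≈ -0.31840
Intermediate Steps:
((81*45 - 74) - 25600)/(37104 + 32083) = ((3645 - 74) - 25600)/69187 = (3571 - 25600)*(1/69187) = -22029*1/69187 = -22029/69187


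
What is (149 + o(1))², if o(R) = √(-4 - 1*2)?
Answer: (149 + I*√6)² ≈ 22195.0 + 729.95*I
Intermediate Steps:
o(R) = I*√6 (o(R) = √(-4 - 2) = √(-6) = I*√6)
(149 + o(1))² = (149 + I*√6)²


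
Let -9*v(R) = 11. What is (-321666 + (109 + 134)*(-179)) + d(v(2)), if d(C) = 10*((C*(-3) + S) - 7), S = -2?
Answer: -1095649/3 ≈ -3.6522e+5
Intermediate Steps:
v(R) = -11/9 (v(R) = -⅑*11 = -11/9)
d(C) = -90 - 30*C (d(C) = 10*((C*(-3) - 2) - 7) = 10*((-3*C - 2) - 7) = 10*((-2 - 3*C) - 7) = 10*(-9 - 3*C) = -90 - 30*C)
(-321666 + (109 + 134)*(-179)) + d(v(2)) = (-321666 + (109 + 134)*(-179)) + (-90 - 30*(-11/9)) = (-321666 + 243*(-179)) + (-90 + 110/3) = (-321666 - 43497) - 160/3 = -365163 - 160/3 = -1095649/3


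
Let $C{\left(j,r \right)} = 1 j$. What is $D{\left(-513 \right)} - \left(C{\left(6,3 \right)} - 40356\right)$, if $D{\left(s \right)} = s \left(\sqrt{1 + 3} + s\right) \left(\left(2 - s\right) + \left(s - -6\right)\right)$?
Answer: $2137494$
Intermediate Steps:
$C{\left(j,r \right)} = j$
$D{\left(s \right)} = 8 s \left(2 + s\right)$ ($D{\left(s \right)} = s \left(\sqrt{4} + s\right) \left(\left(2 - s\right) + \left(s + 6\right)\right) = s \left(2 + s\right) \left(\left(2 - s\right) + \left(6 + s\right)\right) = s \left(2 + s\right) 8 = 8 s \left(2 + s\right)$)
$D{\left(-513 \right)} - \left(C{\left(6,3 \right)} - 40356\right) = 8 \left(-513\right) \left(2 - 513\right) - \left(6 - 40356\right) = 8 \left(-513\right) \left(-511\right) - \left(6 - 40356\right) = 2097144 - -40350 = 2097144 + 40350 = 2137494$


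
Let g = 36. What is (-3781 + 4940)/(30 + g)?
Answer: 1159/66 ≈ 17.561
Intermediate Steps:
(-3781 + 4940)/(30 + g) = (-3781 + 4940)/(30 + 36) = 1159/66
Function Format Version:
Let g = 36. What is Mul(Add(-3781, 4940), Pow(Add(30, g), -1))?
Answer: Rational(1159, 66) ≈ 17.561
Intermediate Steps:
Mul(Add(-3781, 4940), Pow(Add(30, g), -1)) = Mul(Add(-3781, 4940), Pow(Add(30, 36), -1)) = Mul(1159, Pow(66, -1)) = Mul(1159, Rational(1, 66)) = Rational(1159, 66)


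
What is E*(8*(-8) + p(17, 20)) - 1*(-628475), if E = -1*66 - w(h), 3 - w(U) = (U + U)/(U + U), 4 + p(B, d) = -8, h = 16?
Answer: 633643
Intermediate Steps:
p(B, d) = -12 (p(B, d) = -4 - 8 = -12)
w(U) = 2 (w(U) = 3 - (U + U)/(U + U) = 3 - 2*U/(2*U) = 3 - 2*U*1/(2*U) = 3 - 1*1 = 3 - 1 = 2)
E = -68 (E = -1*66 - 1*2 = -66 - 2 = -68)
E*(8*(-8) + p(17, 20)) - 1*(-628475) = -68*(8*(-8) - 12) - 1*(-628475) = -68*(-64 - 12) + 628475 = -68*(-76) + 628475 = 5168 + 628475 = 633643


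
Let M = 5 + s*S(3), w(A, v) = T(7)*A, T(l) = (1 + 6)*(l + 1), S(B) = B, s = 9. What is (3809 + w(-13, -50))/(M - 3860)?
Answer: -1027/1276 ≈ -0.80486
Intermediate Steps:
T(l) = 7 + 7*l (T(l) = 7*(1 + l) = 7 + 7*l)
w(A, v) = 56*A (w(A, v) = (7 + 7*7)*A = (7 + 49)*A = 56*A)
M = 32 (M = 5 + 9*3 = 5 + 27 = 32)
(3809 + w(-13, -50))/(M - 3860) = (3809 + 56*(-13))/(32 - 3860) = (3809 - 728)/(-3828) = 3081*(-1/3828) = -1027/1276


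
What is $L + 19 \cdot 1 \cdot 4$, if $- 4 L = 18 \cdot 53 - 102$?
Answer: $-137$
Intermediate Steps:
$L = -213$ ($L = - \frac{18 \cdot 53 - 102}{4} = - \frac{954 - 102}{4} = \left(- \frac{1}{4}\right) 852 = -213$)
$L + 19 \cdot 1 \cdot 4 = -213 + 19 \cdot 1 \cdot 4 = -213 + 19 \cdot 4 = -213 + 76 = -137$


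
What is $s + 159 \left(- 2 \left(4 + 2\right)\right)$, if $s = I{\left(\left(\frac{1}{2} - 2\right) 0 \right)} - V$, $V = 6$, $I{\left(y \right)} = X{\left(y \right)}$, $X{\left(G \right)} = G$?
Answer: $-1914$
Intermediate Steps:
$I{\left(y \right)} = y$
$s = -6$ ($s = \left(\frac{1}{2} - 2\right) 0 - 6 = \left(- \frac{3}{2}\right) 0 - 6 = 0 - 6 = -6$)
$s + 159 \left(- 2 \left(4 + 2\right)\right) = -6 + 159 \left(- 2 \left(4 + 2\right)\right) = -6 + 159 \left(\left(-2\right) 6\right) = -6 + 159 \left(-12\right) = -6 - 1908 = -1914$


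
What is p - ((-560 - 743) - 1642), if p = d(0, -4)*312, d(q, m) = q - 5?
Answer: 1385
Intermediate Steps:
d(q, m) = -5 + q
p = -1560 (p = (-5 + 0)*312 = -5*312 = -1560)
p - ((-560 - 743) - 1642) = -1560 - ((-560 - 743) - 1642) = -1560 - (-1303 - 1642) = -1560 - 1*(-2945) = -1560 + 2945 = 1385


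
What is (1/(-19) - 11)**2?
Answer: 44100/361 ≈ 122.16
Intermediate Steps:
(1/(-19) - 11)**2 = (-1/19 - 11)**2 = (-210/19)**2 = 44100/361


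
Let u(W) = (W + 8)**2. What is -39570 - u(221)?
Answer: -92011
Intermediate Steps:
u(W) = (8 + W)**2
-39570 - u(221) = -39570 - (8 + 221)**2 = -39570 - 1*229**2 = -39570 - 1*52441 = -39570 - 52441 = -92011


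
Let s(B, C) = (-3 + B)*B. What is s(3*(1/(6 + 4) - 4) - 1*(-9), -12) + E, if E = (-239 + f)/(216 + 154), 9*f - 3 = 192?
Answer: 164309/11100 ≈ 14.803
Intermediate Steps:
f = 65/3 (f = 1/3 + (1/9)*192 = 1/3 + 64/3 = 65/3 ≈ 21.667)
E = -326/555 (E = (-239 + 65/3)/(216 + 154) = -652/3/370 = -652/3*1/370 = -326/555 ≈ -0.58739)
s(B, C) = B*(-3 + B)
s(3*(1/(6 + 4) - 4) - 1*(-9), -12) + E = (3*(1/(6 + 4) - 4) - 1*(-9))*(-3 + (3*(1/(6 + 4) - 4) - 1*(-9))) - 326/555 = (3*(1/10 - 4) + 9)*(-3 + (3*(1/10 - 4) + 9)) - 326/555 = (3*(-39/10) + 9)*(-3 + (3*(-39/10) + 9)) - 326/555 = (-117/10 + 9)*(-3 + (-117/10 + 9)) - 326/555 = -27*(-3 - 27/10)/10 - 326/555 = -27/10*(-57/10) - 326/555 = 1539/100 - 326/555 = 164309/11100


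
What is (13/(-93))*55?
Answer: -715/93 ≈ -7.6882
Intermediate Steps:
(13/(-93))*55 = -1/93*13*55 = -13/93*55 = -715/93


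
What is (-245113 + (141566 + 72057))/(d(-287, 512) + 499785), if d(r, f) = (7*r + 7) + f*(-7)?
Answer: -31490/494199 ≈ -0.063719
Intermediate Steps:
d(r, f) = 7 - 7*f + 7*r (d(r, f) = (7 + 7*r) - 7*f = 7 - 7*f + 7*r)
(-245113 + (141566 + 72057))/(d(-287, 512) + 499785) = (-245113 + (141566 + 72057))/((7 - 7*512 + 7*(-287)) + 499785) = (-245113 + 213623)/((7 - 3584 - 2009) + 499785) = -31490/(-5586 + 499785) = -31490/494199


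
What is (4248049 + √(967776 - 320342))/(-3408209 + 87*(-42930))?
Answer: -4248049/7143119 - √647434/7143119 ≈ -0.59482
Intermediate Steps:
(4248049 + √(967776 - 320342))/(-3408209 + 87*(-42930)) = (4248049 + √647434)/(-3408209 - 3734910) = (4248049 + √647434)/(-7143119) = (4248049 + √647434)*(-1/7143119) = -4248049/7143119 - √647434/7143119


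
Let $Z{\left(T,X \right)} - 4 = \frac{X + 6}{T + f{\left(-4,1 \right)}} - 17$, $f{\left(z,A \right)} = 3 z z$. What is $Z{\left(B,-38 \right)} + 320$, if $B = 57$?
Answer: $\frac{32203}{105} \approx 306.7$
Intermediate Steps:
$f{\left(z,A \right)} = 3 z^{2}$
$Z{\left(T,X \right)} = -13 + \frac{6 + X}{48 + T}$ ($Z{\left(T,X \right)} = 4 + \left(\frac{X + 6}{T + 3 \left(-4\right)^{2}} - 17\right) = 4 - \left(17 - \frac{6 + X}{T + 3 \cdot 16}\right) = 4 - \left(17 - \frac{6 + X}{T + 48}\right) = 4 - \left(17 - \frac{6 + X}{48 + T}\right) = -13 + \frac{6 + X}{48 + T}$)
$Z{\left(B,-38 \right)} + 320 = \frac{-618 - 38 - 741}{48 + 57} + 320 = \frac{-618 - 38 - 741}{105} + 320 = \frac{1}{105} \left(-1397\right) + 320 = - \frac{1397}{105} + 320 = \frac{32203}{105}$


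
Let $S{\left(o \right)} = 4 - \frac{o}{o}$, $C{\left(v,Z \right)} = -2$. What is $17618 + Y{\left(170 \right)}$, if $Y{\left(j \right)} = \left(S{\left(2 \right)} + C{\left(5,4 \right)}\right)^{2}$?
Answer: $17619$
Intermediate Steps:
$S{\left(o \right)} = 3$ ($S{\left(o \right)} = 4 - 1 = 3$)
$Y{\left(j \right)} = 1$ ($Y{\left(j \right)} = \left(3 - 2\right)^{2} = 1^{2} = 1$)
$17618 + Y{\left(170 \right)} = 17618 + 1 = 17619$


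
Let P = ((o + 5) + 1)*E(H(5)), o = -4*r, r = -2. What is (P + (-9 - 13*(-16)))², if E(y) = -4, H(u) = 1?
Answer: 20449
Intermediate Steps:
o = 8 (o = -4*(-2) = 8)
P = -56 (P = ((8 + 5) + 1)*(-4) = (13 + 1)*(-4) = 14*(-4) = -56)
(P + (-9 - 13*(-16)))² = (-56 + (-9 - 13*(-16)))² = (-56 + (-9 + 208))² = (-56 + 199)² = 143² = 20449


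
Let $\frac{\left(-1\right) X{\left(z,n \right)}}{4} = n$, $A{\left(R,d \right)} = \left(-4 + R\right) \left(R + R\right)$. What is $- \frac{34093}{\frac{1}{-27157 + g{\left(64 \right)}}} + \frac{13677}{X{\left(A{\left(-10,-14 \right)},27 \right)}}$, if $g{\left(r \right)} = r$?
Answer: $\frac{33252534805}{36} \approx 9.2368 \cdot 10^{8}$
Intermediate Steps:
$A{\left(R,d \right)} = 2 R \left(-4 + R\right)$ ($A{\left(R,d \right)} = \left(-4 + R\right) 2 R = 2 R \left(-4 + R\right)$)
$X{\left(z,n \right)} = - 4 n$
$- \frac{34093}{\frac{1}{-27157 + g{\left(64 \right)}}} + \frac{13677}{X{\left(A{\left(-10,-14 \right)},27 \right)}} = - \frac{34093}{\frac{1}{-27157 + 64}} + \frac{13677}{\left(-4\right) 27} = - \frac{34093}{\frac{1}{-27093}} + \frac{13677}{-108} = - \frac{34093}{- \frac{1}{27093}} + 13677 \left(- \frac{1}{108}\right) = \left(-34093\right) \left(-27093\right) - \frac{4559}{36} = 923681649 - \frac{4559}{36} = \frac{33252534805}{36}$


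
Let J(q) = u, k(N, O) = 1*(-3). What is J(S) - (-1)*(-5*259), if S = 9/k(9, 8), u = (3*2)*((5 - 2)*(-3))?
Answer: -1349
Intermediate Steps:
k(N, O) = -3
u = -54 (u = 6*(3*(-3)) = 6*(-9) = -54)
S = -3 (S = 9/(-3) = 9*(-⅓) = -3)
J(q) = -54
J(S) - (-1)*(-5*259) = -54 - (-1)*(-5*259) = -54 - (-1)*(-1295) = -54 - 1*1295 = -54 - 1295 = -1349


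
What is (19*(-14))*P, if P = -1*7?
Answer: 1862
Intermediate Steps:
P = -7
(19*(-14))*P = (19*(-14))*(-7) = -266*(-7) = 1862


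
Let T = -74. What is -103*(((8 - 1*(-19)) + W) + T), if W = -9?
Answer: 5768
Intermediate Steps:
-103*(((8 - 1*(-19)) + W) + T) = -103*(((8 - 1*(-19)) - 9) - 74) = -103*(((8 + 19) - 9) - 74) = -103*((27 - 9) - 74) = -103*(18 - 74) = -103*(-56) = 5768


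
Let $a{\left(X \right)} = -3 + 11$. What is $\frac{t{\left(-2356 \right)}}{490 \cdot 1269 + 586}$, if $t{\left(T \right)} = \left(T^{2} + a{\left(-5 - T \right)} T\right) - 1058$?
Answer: $\frac{2765415}{311198} \approx 8.8864$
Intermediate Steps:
$a{\left(X \right)} = 8$
$t{\left(T \right)} = -1058 + T^{2} + 8 T$ ($t{\left(T \right)} = \left(T^{2} + 8 T\right) - 1058 = -1058 + T^{2} + 8 T$)
$\frac{t{\left(-2356 \right)}}{490 \cdot 1269 + 586} = \frac{-1058 + \left(-2356\right)^{2} + 8 \left(-2356\right)}{490 \cdot 1269 + 586} = \frac{-1058 + 5550736 - 18848}{621810 + 586} = \frac{5530830}{622396} = 5530830 \cdot \frac{1}{622396} = \frac{2765415}{311198}$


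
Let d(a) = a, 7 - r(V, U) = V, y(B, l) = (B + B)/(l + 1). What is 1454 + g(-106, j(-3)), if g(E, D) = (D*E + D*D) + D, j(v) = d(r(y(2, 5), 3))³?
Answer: 28660582/729 ≈ 39315.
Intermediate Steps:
y(B, l) = 2*B/(1 + l) (y(B, l) = (2*B)/(1 + l) = 2*B/(1 + l))
r(V, U) = 7 - V
j(v) = 6859/27 (j(v) = (7 - 2*2/(1 + 5))³ = (7 - 2*2/6)³ = (7 - 1*⅔)³ = (7 - ⅔)³ = (19/3)³ = 6859/27)
g(E, D) = D + D² + D*E (g(E, D) = (D*E + D²) + D = (D² + D*E) + D = D + D² + D*E)
1454 + g(-106, j(-3)) = 1454 + 6859*(1 + 6859/27 - 106)/27 = 1454 + (6859/27)*(4024/27) = 1454 + 27600616/729 = 28660582/729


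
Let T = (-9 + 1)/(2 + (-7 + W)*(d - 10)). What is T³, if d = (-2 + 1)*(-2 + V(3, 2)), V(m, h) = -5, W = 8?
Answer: 512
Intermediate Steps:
d = 7 (d = (-2 + 1)*(-2 - 5) = -1*(-7) = 7)
T = 8 (T = (-9 + 1)/(2 + (-7 + 8)*(7 - 10)) = -8/(2 + 1*(-3)) = -8/(2 - 3) = -8/(-1) = -8*(-1) = 8)
T³ = 8³ = 512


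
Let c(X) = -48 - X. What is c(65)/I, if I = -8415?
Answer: 113/8415 ≈ 0.013428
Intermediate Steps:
c(65)/I = (-48 - 1*65)/(-8415) = (-48 - 65)*(-1/8415) = -113*(-1/8415) = 113/8415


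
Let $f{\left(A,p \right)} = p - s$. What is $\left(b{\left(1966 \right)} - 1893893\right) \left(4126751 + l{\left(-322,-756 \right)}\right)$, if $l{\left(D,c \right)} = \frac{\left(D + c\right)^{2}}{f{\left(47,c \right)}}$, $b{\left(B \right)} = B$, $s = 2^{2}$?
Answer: $- \frac{1482877566919663}{190} \approx -7.8046 \cdot 10^{12}$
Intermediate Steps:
$s = 4$
$f{\left(A,p \right)} = -4 + p$ ($f{\left(A,p \right)} = p - 4 = -4 + p$)
$l{\left(D,c \right)} = \frac{\left(D + c\right)^{2}}{-4 + c}$
$\left(b{\left(1966 \right)} - 1893893\right) \left(4126751 + l{\left(-322,-756 \right)}\right) = \left(1966 - 1893893\right) \left(4126751 + \frac{\left(-322 - 756\right)^{2}}{-4 - 756}\right) = - 1891927 \left(4126751 + \frac{\left(-1078\right)^{2}}{-760}\right) = - 1891927 \left(4126751 - \frac{290521}{190}\right) = \left(-1891927\right) \frac{783792169}{190} = - \frac{1482877566919663}{190}$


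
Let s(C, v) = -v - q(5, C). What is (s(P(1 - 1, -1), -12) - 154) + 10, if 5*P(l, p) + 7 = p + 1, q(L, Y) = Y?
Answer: -653/5 ≈ -130.60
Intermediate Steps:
P(l, p) = -6/5 + p/5 (P(l, p) = -7/5 + (p + 1)/5 = -7/5 + (1 + p)/5 = -7/5 + (⅕ + p/5) = -6/5 + p/5)
s(C, v) = -C - v (s(C, v) = -v - C = -C - v)
(s(P(1 - 1, -1), -12) - 154) + 10 = ((-(-6/5 + (⅕)*(-1)) - 1*(-12)) - 154) + 10 = ((-(-6/5 - ⅕) + 12) - 154) + 10 = ((-1*(-7/5) + 12) - 154) + 10 = ((7/5 + 12) - 154) + 10 = (67/5 - 154) + 10 = -703/5 + 10 = -653/5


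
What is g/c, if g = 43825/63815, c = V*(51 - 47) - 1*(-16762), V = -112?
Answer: 8765/208215582 ≈ 4.2096e-5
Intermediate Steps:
c = 16314 (c = -112*(51 - 47) - 1*(-16762) = -112*4 + 16762 = -448 + 16762 = 16314)
g = 8765/12763 (g = 43825*(1/63815) = 8765/12763 ≈ 0.68675)
g/c = (8765/12763)/16314 = (8765/12763)*(1/16314) = 8765/208215582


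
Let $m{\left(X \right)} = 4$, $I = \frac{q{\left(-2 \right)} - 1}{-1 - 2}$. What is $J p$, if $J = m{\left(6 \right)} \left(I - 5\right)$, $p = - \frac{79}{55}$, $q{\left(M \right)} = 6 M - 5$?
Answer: $- \frac{316}{55} \approx -5.7455$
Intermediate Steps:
$q{\left(M \right)} = -5 + 6 M$
$I = 6$ ($I = \frac{\left(-5 + 6 \left(-2\right)\right) - 1}{-1 - 2} = \frac{\left(-5 - 12\right) - 1}{-3} = \left(-17 - 1\right) \left(- \frac{1}{3}\right) = \left(-18\right) \left(- \frac{1}{3}\right) = 6$)
$p = - \frac{79}{55}$ ($p = \left(-79\right) \frac{1}{55} = - \frac{79}{55} \approx -1.4364$)
$J = 4$ ($J = 4 \left(6 - 5\right) = 4 \cdot 1 = 4$)
$J p = 4 \left(- \frac{79}{55}\right) = - \frac{316}{55}$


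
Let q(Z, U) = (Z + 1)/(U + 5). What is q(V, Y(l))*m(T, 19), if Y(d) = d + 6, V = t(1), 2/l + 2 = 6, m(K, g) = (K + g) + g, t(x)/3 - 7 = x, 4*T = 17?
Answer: 4225/46 ≈ 91.848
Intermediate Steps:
T = 17/4 (T = (1/4)*17 = 17/4 ≈ 4.2500)
t(x) = 21 + 3*x
m(K, g) = K + 2*g
l = 1/2 (l = 2/(-2 + 6) = 2/4 = 2*(1/4) = 1/2 ≈ 0.50000)
V = 24 (V = 21 + 3*1 = 21 + 3 = 24)
Y(d) = 6 + d
q(Z, U) = (1 + Z)/(5 + U)
q(V, Y(l))*m(T, 19) = ((1 + 24)/(5 + (6 + 1/2)))*(17/4 + 2*19) = (25/(5 + 13/2))*(17/4 + 38) = (25/(23/2))*(169/4) = ((2/23)*25)*(169/4) = (50/23)*(169/4) = 4225/46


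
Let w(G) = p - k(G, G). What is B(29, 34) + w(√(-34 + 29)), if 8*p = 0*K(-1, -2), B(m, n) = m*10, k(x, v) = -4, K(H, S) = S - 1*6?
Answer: 294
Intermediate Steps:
K(H, S) = -6 + S (K(H, S) = S - 6 = -6 + S)
B(m, n) = 10*m
p = 0 (p = (0*(-6 - 2))/8 = (0*(-8))/8 = (⅛)*0 = 0)
w(G) = 4 (w(G) = 0 - 1*(-4) = 0 + 4 = 4)
B(29, 34) + w(√(-34 + 29)) = 10*29 + 4 = 290 + 4 = 294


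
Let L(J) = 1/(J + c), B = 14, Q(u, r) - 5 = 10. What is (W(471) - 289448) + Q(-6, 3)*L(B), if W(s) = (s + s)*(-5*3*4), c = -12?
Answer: -691921/2 ≈ -3.4596e+5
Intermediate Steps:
Q(u, r) = 15 (Q(u, r) = 5 + 10 = 15)
W(s) = -120*s (W(s) = (2*s)*(-15*4) = (2*s)*(-60) = -120*s)
L(J) = 1/(-12 + J) (L(J) = 1/(J - 12) = 1/(-12 + J))
(W(471) - 289448) + Q(-6, 3)*L(B) = (-120*471 - 289448) + 15/(-12 + 14) = (-56520 - 289448) + 15/2 = -345968 + 15*(½) = -345968 + 15/2 = -691921/2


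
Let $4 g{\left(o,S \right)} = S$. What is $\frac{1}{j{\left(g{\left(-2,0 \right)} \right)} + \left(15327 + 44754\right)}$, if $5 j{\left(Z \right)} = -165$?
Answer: $\frac{1}{60048} \approx 1.6653 \cdot 10^{-5}$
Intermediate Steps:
$g{\left(o,S \right)} = \frac{S}{4}$
$j{\left(Z \right)} = -33$ ($j{\left(Z \right)} = \frac{1}{5} \left(-165\right) = -33$)
$\frac{1}{j{\left(g{\left(-2,0 \right)} \right)} + \left(15327 + 44754\right)} = \frac{1}{-33 + \left(15327 + 44754\right)} = \frac{1}{-33 + 60081} = \frac{1}{60048}$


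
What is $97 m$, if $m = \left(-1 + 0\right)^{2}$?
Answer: $97$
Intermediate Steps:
$m = 1$ ($m = \left(-1\right)^{2} = 1$)
$97 m = 97 \cdot 1 = 97$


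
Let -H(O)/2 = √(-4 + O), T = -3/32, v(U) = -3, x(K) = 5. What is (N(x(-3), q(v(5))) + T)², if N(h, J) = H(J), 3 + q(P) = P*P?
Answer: 8201/1024 + 3*√2/8 ≈ 8.5391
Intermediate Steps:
q(P) = -3 + P² (q(P) = -3 + P*P = -3 + P²)
T = -3/32 (T = -3*1/32 = -3/32 ≈ -0.093750)
H(O) = -2*√(-4 + O)
N(h, J) = -2*√(-4 + J)
(N(x(-3), q(v(5))) + T)² = (-2*√(-4 + (-3 + (-3)²)) - 3/32)² = (-2*√(-4 + (-3 + 9)) - 3/32)² = (-2*√(-4 + 6) - 3/32)² = (-2*√2 - 3/32)² = (-3/32 - 2*√2)²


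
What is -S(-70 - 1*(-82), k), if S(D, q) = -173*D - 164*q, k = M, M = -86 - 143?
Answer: -35480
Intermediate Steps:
M = -229
k = -229
-S(-70 - 1*(-82), k) = -(-173*(-70 - 1*(-82)) - 164*(-229)) = -(-173*(-70 + 82) + 37556) = -(-173*12 + 37556) = -(-2076 + 37556) = -1*35480 = -35480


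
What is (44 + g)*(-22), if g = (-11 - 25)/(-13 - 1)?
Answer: -7172/7 ≈ -1024.6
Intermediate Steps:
g = 18/7 (g = -36/(-14) = -36*(-1/14) = 18/7 ≈ 2.5714)
(44 + g)*(-22) = (44 + 18/7)*(-22) = (326/7)*(-22) = -7172/7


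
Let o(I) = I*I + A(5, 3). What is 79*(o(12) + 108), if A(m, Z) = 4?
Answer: 20224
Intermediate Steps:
o(I) = 4 + I**2 (o(I) = I*I + 4 = I**2 + 4 = 4 + I**2)
79*(o(12) + 108) = 79*((4 + 12**2) + 108) = 79*((4 + 144) + 108) = 79*(148 + 108) = 79*256 = 20224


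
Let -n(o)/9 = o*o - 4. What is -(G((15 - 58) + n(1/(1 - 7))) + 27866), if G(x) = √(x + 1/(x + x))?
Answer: -27866 - I*√24621/58 ≈ -27866.0 - 2.7054*I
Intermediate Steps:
n(o) = 36 - 9*o² (n(o) = -9*(o*o - 4) = -9*(o² - 4) = -9*(-4 + o²) = 36 - 9*o²)
G(x) = √(x + 1/(2*x))
-(G((15 - 58) + n(1/(1 - 7))) + 27866) = -(√(2/((15 - 58) + (36 - 9/(1 - 7)²)) + 4*((15 - 58) + (36 - 9/(1 - 7)²)))/2 + 27866) = -(√(2/(-43 + (36 - 9*(1/(-6))²)) + 4*(-43 + (36 - 9*(1/(-6))²)))/2 + 27866) = -(√(2/(-43 + (36 - 9*(-⅙)²)) + 4*(-43 + (36 - 9*(-⅙)²)))/2 + 27866) = -(√(2/(-43 + (36 - 9*1/36)) + 4*(-43 + (36 - 9*1/36)))/2 + 27866) = -(√(2/(-43 + (36 - ¼)) + 4*(-43 + (36 - ¼)))/2 + 27866) = -(√(2/(-43 + 143/4) + 4*(-43 + 143/4))/2 + 27866) = -(√(2/(-29/4) + 4*(-29/4))/2 + 27866) = -(√(2*(-4/29) - 29)/2 + 27866) = -(√(-8/29 - 29)/2 + 27866) = -(√(-849/29)/2 + 27866) = -((I*√24621/29)/2 + 27866) = -(I*√24621/58 + 27866) = -(27866 + I*√24621/58) = -27866 - I*√24621/58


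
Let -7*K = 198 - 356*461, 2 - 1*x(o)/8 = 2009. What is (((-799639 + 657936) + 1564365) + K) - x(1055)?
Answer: 10234944/7 ≈ 1.4621e+6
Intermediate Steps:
x(o) = -16056 (x(o) = 16 - 8*2009 = 16 - 16072 = -16056)
K = 163918/7 (K = -(198 - 356*461)/7 = -(198 - 164116)/7 = -⅐*(-163918) = 163918/7 ≈ 23417.)
(((-799639 + 657936) + 1564365) + K) - x(1055) = (((-799639 + 657936) + 1564365) + 163918/7) - 1*(-16056) = ((-141703 + 1564365) + 163918/7) + 16056 = (1422662 + 163918/7) + 16056 = 10122552/7 + 16056 = 10234944/7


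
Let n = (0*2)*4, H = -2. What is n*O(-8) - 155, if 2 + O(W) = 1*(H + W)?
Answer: -155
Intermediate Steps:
n = 0 (n = 0*4 = 0)
O(W) = -4 + W (O(W) = -2 + 1*(-2 + W) = -2 + (-2 + W) = -4 + W)
n*O(-8) - 155 = 0*(-4 - 8) - 155 = 0*(-12) - 155 = 0 - 155 = -155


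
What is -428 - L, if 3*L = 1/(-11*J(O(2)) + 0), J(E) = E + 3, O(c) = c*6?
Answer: -211859/495 ≈ -428.00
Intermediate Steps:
O(c) = 6*c
J(E) = 3 + E
L = -1/495 (L = 1/(3*(-11*(3 + 6*2) + 0)) = 1/(3*(-11*(3 + 12) + 0)) = 1/(3*(-11*15 + 0)) = 1/(3*(-165 + 0)) = (1/3)/(-165) = (1/3)*(-1/165) = -1/495 ≈ -0.0020202)
-428 - L = -428 - 1*(-1/495) = -428 + 1/495 = -211859/495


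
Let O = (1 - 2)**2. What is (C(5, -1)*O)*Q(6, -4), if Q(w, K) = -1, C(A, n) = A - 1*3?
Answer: -2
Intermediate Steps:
C(A, n) = -3 + A (C(A, n) = A - 3 = -3 + A)
O = 1 (O = (-1)**2 = 1)
(C(5, -1)*O)*Q(6, -4) = ((-3 + 5)*1)*(-1) = (2*1)*(-1) = 2*(-1) = -2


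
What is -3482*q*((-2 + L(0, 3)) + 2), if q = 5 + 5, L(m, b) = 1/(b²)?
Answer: -34820/9 ≈ -3868.9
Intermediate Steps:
L(m, b) = b⁻²
q = 10
-3482*q*((-2 + L(0, 3)) + 2) = -34820*((-2 + 3⁻²) + 2) = -34820*((-2 + ⅑) + 2) = -34820*(-17/9 + 2) = -34820/9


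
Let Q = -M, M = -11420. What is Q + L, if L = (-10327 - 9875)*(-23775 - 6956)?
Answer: 620839082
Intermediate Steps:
Q = 11420 (Q = -1*(-11420) = 11420)
L = 620827662 (L = -20202*(-30731) = 620827662)
Q + L = 11420 + 620827662 = 620839082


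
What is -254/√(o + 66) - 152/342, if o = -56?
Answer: -4/9 - 127*√10/5 ≈ -80.766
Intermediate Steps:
-254/√(o + 66) - 152/342 = -254/√(-56 + 66) - 152/342 = -254*√10/10 - 152*1/342 = -127*√10/5 - 4/9 = -4/9 - 127*√10/5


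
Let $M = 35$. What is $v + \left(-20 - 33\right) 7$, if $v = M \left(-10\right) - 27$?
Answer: $-748$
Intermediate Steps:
$v = -377$ ($v = 35 \left(-10\right) - 27 = -350 - 27 = -377$)
$v + \left(-20 - 33\right) 7 = -377 + \left(-20 - 33\right) 7 = -377 - 371 = -748$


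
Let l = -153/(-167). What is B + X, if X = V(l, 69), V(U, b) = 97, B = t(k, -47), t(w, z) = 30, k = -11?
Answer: 127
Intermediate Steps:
l = 153/167 (l = -153*(-1/167) = 153/167 ≈ 0.91617)
B = 30
X = 97
B + X = 30 + 97 = 127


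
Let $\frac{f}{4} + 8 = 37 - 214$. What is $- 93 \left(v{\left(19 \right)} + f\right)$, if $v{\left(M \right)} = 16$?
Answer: $67332$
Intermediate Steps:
$f = -740$ ($f = -32 + 4 \left(37 - 214\right) = -32 + 4 \left(-177\right) = -32 - 708 = -740$)
$- 93 \left(v{\left(19 \right)} + f\right) = - 93 \left(16 - 740\right) = \left(-93\right) \left(-724\right) = 67332$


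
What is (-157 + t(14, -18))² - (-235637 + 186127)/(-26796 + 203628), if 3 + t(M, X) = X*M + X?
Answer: 16348143155/88416 ≈ 1.8490e+5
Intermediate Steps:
t(M, X) = -3 + X + M*X (t(M, X) = -3 + (X*M + X) = -3 + (M*X + X) = -3 + (X + M*X) = -3 + X + M*X)
(-157 + t(14, -18))² - (-235637 + 186127)/(-26796 + 203628) = (-157 + (-3 - 18 + 14*(-18)))² - (-235637 + 186127)/(-26796 + 203628) = (-157 + (-3 - 18 - 252))² - (-49510)/176832 = (-157 - 273)² - (-49510)/176832 = (-430)² - 1*(-24755/88416) = 184900 + 24755/88416 = 16348143155/88416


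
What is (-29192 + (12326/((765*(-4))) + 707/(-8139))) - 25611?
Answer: -227498305459/4150890 ≈ -54807.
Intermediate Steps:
(-29192 + (12326/((765*(-4))) + 707/(-8139))) - 25611 = (-29192 + (12326/(-3060) + 707*(-1/8139))) - 25611 = (-29192 + (12326*(-1/3060) - 707/8139)) - 25611 = (-29192 + (-6163/1530 - 707/8139)) - 25611 = (-29192 - 17080789/4150890) - 25611 = -121189861669/4150890 - 25611 = -227498305459/4150890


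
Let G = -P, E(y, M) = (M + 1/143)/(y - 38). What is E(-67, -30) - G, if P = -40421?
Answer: -606917026/15015 ≈ -40421.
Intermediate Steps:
E(y, M) = (1/143 + M)/(-38 + y) (E(y, M) = (M + 1/143)/(-38 + y) = (1/143 + M)/(-38 + y))
G = 40421 (G = -1*(-40421) = 40421)
E(-67, -30) - G = (1/143 - 30)/(-38 - 67) - 1*40421 = -4289/143/(-105) - 40421 = -1/105*(-4289/143) - 40421 = 4289/15015 - 40421 = -606917026/15015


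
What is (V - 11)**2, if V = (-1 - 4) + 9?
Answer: 49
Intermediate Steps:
V = 4 (V = -5 + 9 = 4)
(V - 11)**2 = (4 - 11)**2 = (-7)**2 = 49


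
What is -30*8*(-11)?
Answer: 2640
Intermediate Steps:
-30*8*(-11) = -240*(-11) = 2640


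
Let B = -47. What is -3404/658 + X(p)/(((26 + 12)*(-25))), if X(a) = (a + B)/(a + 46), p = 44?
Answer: -48506671/9376500 ≈ -5.1732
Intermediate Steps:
X(a) = (-47 + a)/(46 + a) (X(a) = (a - 47)/(a + 46) = (-47 + a)/(46 + a))
-3404/658 + X(p)/(((26 + 12)*(-25))) = -3404/658 + ((-47 + 44)/(46 + 44))/(((26 + 12)*(-25))) = -3404*1/658 + (-3/90)/((38*(-25))) = -1702/329 + ((1/90)*(-3))/(-950) = -1702/329 - 1/30*(-1/950) = -1702/329 + 1/28500 = -48506671/9376500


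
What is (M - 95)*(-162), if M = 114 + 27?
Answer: -7452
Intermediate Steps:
M = 141
(M - 95)*(-162) = (141 - 95)*(-162) = 46*(-162) = -7452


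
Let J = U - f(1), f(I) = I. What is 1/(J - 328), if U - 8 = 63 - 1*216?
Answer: -1/474 ≈ -0.0021097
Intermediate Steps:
U = -145 (U = 8 + (63 - 1*216) = 8 + (63 - 216) = 8 - 153 = -145)
J = -146 (J = -145 - 1*1 = -145 - 1 = -146)
1/(J - 328) = 1/(-146 - 328) = 1/(-474) = -1/474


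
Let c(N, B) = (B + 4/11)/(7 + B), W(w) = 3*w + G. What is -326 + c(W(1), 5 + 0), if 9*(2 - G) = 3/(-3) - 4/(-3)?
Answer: -42973/132 ≈ -325.55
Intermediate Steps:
G = 53/27 (G = 2 - (3/(-3) - 4/(-3))/9 = 2 - (3*(-⅓) - 4*(-⅓))/9 = 2 - (-1 + 4/3)/9 = 2 - ⅑*⅓ = 2 - 1/27 = 53/27 ≈ 1.9630)
W(w) = 53/27 + 3*w (W(w) = 3*w + 53/27 = 53/27 + 3*w)
c(N, B) = (4/11 + B)/(7 + B) (c(N, B) = (B + 4*(1/11))/(7 + B) = (B + 4/11)/(7 + B) = (4/11 + B)/(7 + B))
-326 + c(W(1), 5 + 0) = -326 + (4/11 + (5 + 0))/(7 + (5 + 0)) = -326 + (4/11 + 5)/(7 + 5) = -326 + (59/11)/12 = -326 + (1/12)*(59/11) = -326 + 59/132 = -42973/132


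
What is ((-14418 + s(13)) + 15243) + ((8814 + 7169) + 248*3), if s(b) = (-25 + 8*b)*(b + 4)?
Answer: 18895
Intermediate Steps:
s(b) = (-25 + 8*b)*(4 + b)
((-14418 + s(13)) + 15243) + ((8814 + 7169) + 248*3) = ((-14418 + (-100 + 7*13 + 8*13**2)) + 15243) + ((8814 + 7169) + 248*3) = ((-14418 + (-100 + 91 + 8*169)) + 15243) + (15983 + 744) = ((-14418 + (-100 + 91 + 1352)) + 15243) + 16727 = ((-14418 + 1343) + 15243) + 16727 = (-13075 + 15243) + 16727 = 2168 + 16727 = 18895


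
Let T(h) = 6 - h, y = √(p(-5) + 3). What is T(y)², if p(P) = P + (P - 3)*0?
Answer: (6 - I*√2)² ≈ 34.0 - 16.971*I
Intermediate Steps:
p(P) = P (p(P) = P + (-3 + P)*0 = P + 0 = P)
y = I*√2 (y = √(-5 + 3) = √(-2) = I*√2 ≈ 1.4142*I)
T(y)² = (6 - I*√2)²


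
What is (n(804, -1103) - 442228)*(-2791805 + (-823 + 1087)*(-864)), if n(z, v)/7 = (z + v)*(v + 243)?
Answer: -4100276622552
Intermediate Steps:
n(z, v) = 7*(243 + v)*(v + z) (n(z, v) = 7*((z + v)*(v + 243)) = 7*((v + z)*(243 + v)) = 7*((243 + v)*(v + z)) = 7*(243 + v)*(v + z))
(n(804, -1103) - 442228)*(-2791805 + (-823 + 1087)*(-864)) = ((7*(-1103)**2 + 1701*(-1103) + 1701*804 + 7*(-1103)*804) - 442228)*(-2791805 + (-823 + 1087)*(-864)) = ((7*1216609 - 1876203 + 1367604 - 6207684) - 442228)*(-2791805 + 264*(-864)) = ((8516263 - 1876203 + 1367604 - 6207684) - 442228)*(-2791805 - 228096) = (1799980 - 442228)*(-3019901) = 1357752*(-3019901) = -4100276622552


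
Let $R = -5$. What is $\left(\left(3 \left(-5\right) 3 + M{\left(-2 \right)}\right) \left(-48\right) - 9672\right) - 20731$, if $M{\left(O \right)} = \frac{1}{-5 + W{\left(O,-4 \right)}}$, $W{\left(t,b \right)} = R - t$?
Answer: $-28237$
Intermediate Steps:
$W{\left(t,b \right)} = -5 - t$
$M{\left(O \right)} = \frac{1}{-10 - O}$ ($M{\left(O \right)} = \frac{1}{-5 - \left(5 + O\right)} = \frac{1}{-10 - O}$)
$\left(\left(3 \left(-5\right) 3 + M{\left(-2 \right)}\right) \left(-48\right) - 9672\right) - 20731 = \left(\left(3 \left(-5\right) 3 - \frac{1}{10 - 2}\right) \left(-48\right) - 9672\right) - 20731 = \left(\left(\left(-15\right) 3 - \frac{1}{8}\right) \left(-48\right) - 9672\right) - 20731 = \left(\left(-45 - \frac{1}{8}\right) \left(-48\right) - 9672\right) - 20731 = \left(\left(- \frac{361}{8}\right) \left(-48\right) - 9672\right) - 20731 = \left(2166 - 9672\right) - 20731 = -7506 - 20731 = -28237$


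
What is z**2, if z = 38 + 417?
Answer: 207025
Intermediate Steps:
z = 455
z**2 = 455**2 = 207025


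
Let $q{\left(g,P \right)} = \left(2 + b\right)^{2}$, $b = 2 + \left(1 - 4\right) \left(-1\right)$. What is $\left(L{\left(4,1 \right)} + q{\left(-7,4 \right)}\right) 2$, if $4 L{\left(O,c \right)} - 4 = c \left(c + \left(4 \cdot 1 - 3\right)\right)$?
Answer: $101$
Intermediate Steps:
$b = 5$ ($b = 2 - -3 = 2 + 3 = 5$)
$L{\left(O,c \right)} = 1 + \frac{c \left(1 + c\right)}{4}$ ($L{\left(O,c \right)} = 1 + \frac{c \left(c + \left(4 \cdot 1 - 3\right)\right)}{4} = 1 + \frac{c \left(c + \left(4 - 3\right)\right)}{4} = 1 + \frac{c \left(c + 1\right)}{4} = 1 + \frac{c \left(1 + c\right)}{4}$)
$q{\left(g,P \right)} = 49$ ($q{\left(g,P \right)} = \left(2 + 5\right)^{2} = 7^{2} = 49$)
$\left(L{\left(4,1 \right)} + q{\left(-7,4 \right)}\right) 2 = \left(\left(1 + \frac{1}{4} \cdot 1 + \frac{1^{2}}{4}\right) + 49\right) 2 = \left(\left(1 + \frac{1}{4} + \frac{1}{4} \cdot 1\right) + 49\right) 2 = \left(\left(1 + \frac{1}{4} + \frac{1}{4}\right) + 49\right) 2 = \left(\frac{3}{2} + 49\right) 2 = \frac{101}{2} \cdot 2 = 101$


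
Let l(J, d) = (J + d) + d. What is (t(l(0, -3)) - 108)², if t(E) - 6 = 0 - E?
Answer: 9216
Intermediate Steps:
l(J, d) = J + 2*d
t(E) = 6 - E (t(E) = 6 + (0 - E) = 6 - E)
(t(l(0, -3)) - 108)² = ((6 - (0 + 2*(-3))) - 108)² = ((6 - (0 - 6)) - 108)² = ((6 - 1*(-6)) - 108)² = ((6 + 6) - 108)² = (12 - 108)² = (-96)² = 9216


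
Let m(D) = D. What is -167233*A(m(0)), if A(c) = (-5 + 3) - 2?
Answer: 668932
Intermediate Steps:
A(c) = -4 (A(c) = -2 - 2 = -4)
-167233*A(m(0)) = -167233*(-4) = 668932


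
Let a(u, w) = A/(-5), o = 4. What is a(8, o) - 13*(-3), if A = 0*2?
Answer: 39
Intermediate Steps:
A = 0
a(u, w) = 0 (a(u, w) = 0/(-5) = 0*(-1/5) = 0)
a(8, o) - 13*(-3) = 0 - 13*(-3) = 0 + 39 = 39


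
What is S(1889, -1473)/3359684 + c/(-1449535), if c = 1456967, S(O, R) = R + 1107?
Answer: -2447739624119/2434989773470 ≈ -1.0052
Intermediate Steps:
S(O, R) = 1107 + R
S(1889, -1473)/3359684 + c/(-1449535) = (1107 - 1473)/3359684 + 1456967/(-1449535) = -366*1/3359684 + 1456967*(-1/1449535) = -183/1679842 - 1456967/1449535 = -2447739624119/2434989773470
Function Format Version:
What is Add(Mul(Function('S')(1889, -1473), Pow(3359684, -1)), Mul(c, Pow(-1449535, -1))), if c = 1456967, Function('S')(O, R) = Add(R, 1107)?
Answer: Rational(-2447739624119, 2434989773470) ≈ -1.0052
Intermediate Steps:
Function('S')(O, R) = Add(1107, R)
Add(Mul(Function('S')(1889, -1473), Pow(3359684, -1)), Mul(c, Pow(-1449535, -1))) = Add(Mul(Add(1107, -1473), Pow(3359684, -1)), Mul(1456967, Pow(-1449535, -1))) = Add(Mul(-366, Rational(1, 3359684)), Mul(1456967, Rational(-1, 1449535))) = Add(Rational(-183, 1679842), Rational(-1456967, 1449535)) = Rational(-2447739624119, 2434989773470)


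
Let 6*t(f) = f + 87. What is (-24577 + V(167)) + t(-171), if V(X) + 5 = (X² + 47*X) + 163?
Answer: 11305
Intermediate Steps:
V(X) = 158 + X² + 47*X (V(X) = -5 + ((X² + 47*X) + 163) = -5 + (163 + X² + 47*X) = 158 + X² + 47*X)
t(f) = 29/2 + f/6 (t(f) = (f + 87)/6 = (87 + f)/6 = 29/2 + f/6)
(-24577 + V(167)) + t(-171) = (-24577 + (158 + 167² + 47*167)) + (29/2 + (⅙)*(-171)) = (-24577 + (158 + 27889 + 7849)) + (29/2 - 57/2) = (-24577 + 35896) - 14 = 11319 - 14 = 11305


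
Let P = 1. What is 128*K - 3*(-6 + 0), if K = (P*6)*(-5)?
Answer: -3822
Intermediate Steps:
K = -30 (K = (1*6)*(-5) = 6*(-5) = -30)
128*K - 3*(-6 + 0) = 128*(-30) - 3*(-6 + 0) = -3840 - 3*(-6) = -3840 + 18 = -3822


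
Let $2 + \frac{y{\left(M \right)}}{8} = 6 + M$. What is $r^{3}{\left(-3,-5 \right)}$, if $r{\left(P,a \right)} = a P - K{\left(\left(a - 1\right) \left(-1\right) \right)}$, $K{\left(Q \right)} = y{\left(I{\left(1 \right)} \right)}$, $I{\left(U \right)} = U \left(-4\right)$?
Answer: $3375$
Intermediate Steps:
$I{\left(U \right)} = - 4 U$
$y{\left(M \right)} = 32 + 8 M$ ($y{\left(M \right)} = -16 + 8 \left(6 + M\right) = -16 + \left(48 + 8 M\right) = 32 + 8 M$)
$K{\left(Q \right)} = 0$ ($K{\left(Q \right)} = 32 + 8 \left(\left(-4\right) 1\right) = 32 + 8 \left(-4\right) = 32 - 32 = 0$)
$r{\left(P,a \right)} = P a$ ($r{\left(P,a \right)} = a P - 0 = P a + 0 = P a$)
$r^{3}{\left(-3,-5 \right)} = \left(\left(-3\right) \left(-5\right)\right)^{3} = 15^{3} = 3375$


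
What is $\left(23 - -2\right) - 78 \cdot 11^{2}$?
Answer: $-9413$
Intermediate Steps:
$\left(23 - -2\right) - 78 \cdot 11^{2} = \left(23 + 2\right) - 9438 = 25 - 9438 = -9413$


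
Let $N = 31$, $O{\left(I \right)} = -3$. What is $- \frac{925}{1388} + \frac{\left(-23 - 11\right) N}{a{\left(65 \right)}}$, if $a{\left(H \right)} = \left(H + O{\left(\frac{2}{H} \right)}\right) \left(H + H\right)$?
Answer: $- \frac{71923}{90220} \approx -0.7972$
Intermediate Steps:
$a{\left(H \right)} = 2 H \left(-3 + H\right)$ ($a{\left(H \right)} = \left(H - 3\right) \left(H + H\right) = \left(-3 + H\right) 2 H = 2 H \left(-3 + H\right)$)
$- \frac{925}{1388} + \frac{\left(-23 - 11\right) N}{a{\left(65 \right)}} = - \frac{925}{1388} + \frac{\left(-23 - 11\right) 31}{2 \cdot 65 \left(-3 + 65\right)} = \left(-925\right) \frac{1}{1388} + \frac{\left(-34\right) 31}{2 \cdot 65 \cdot 62} = - \frac{925}{1388} - \frac{1054}{8060} = - \frac{925}{1388} - \frac{17}{130} = - \frac{71923}{90220}$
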